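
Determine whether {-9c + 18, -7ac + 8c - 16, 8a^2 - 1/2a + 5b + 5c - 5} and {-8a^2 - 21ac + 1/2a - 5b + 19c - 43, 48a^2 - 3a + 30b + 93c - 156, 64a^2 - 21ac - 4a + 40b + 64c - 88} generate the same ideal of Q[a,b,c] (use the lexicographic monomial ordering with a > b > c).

Two ideals are equal iff their reduced Gröbner bases coincide (the reduced basis is unique for a fixed ordering).
Buchberger on the first generating set:
f_1 = -9c + 18, LT = c.
f_2 = -7ac + 8c - 16, LT = ac.
f_3 = 8a^2 - 1/2a + 5b + 5c - 5, LT = a^2.

S(f_1,f_2): lcm = ac. S = -2a + 8/7c - 16/7.
  leading term a: no divisor's leading term divides it; move -2a to the remainder.
  leading term c: subtract (-8/63)·f_1 from 8/7c - 16/7 → 0
  remainder -2a ≠ 0; add g_4 = -2a to the basis.

S(f_2,f_3): lcm = a^2c. S = -121/112ac + 16/7a - 5/8bc - 5/8c^2 + 5/8c.
  leading term ac: subtract (121/1008a)·f_1 from -121/112ac + 16/7a - 5/8bc - 5/8c^2 + 5/8c → 1/8a - 5/8bc - 5/8c^2 + 5/8c
  leading term a: subtract (-1/16)·g_4 from 1/8a - 5/8bc - 5/8c^2 + 5/8c → -5/8bc - 5/8c^2 + 5/8c
  leading term bc: subtract (5/72b)·f_1 from -5/8bc - 5/8c^2 + 5/8c → -5/4b - 5/8c^2 + 5/8c
  leading term b: no divisor's leading term divides it; move -5/4b to the remainder.
  leading term c^2: subtract (5/72c)·f_1 from -5/8c^2 + 5/8c → -5/8c
  leading term c: subtract (5/72)·f_1 from -5/8c → -5/4
  leading term 1: no divisor's leading term divides it; move -5/4 to the remainder.
  remainder -5/4b - 5/4 ≠ 0; add g_5 = -5/4b - 5/4 to the basis.

The other S-polynomials (S(f_1,f_3), S(f_1,g_4), S(f_2,g_4), S(f_3,g_4), S(f_1,g_5), S(f_2,g_5), S(f_3,g_5), S(g_4,g_5)) all reduce to 0 modulo the current basis, so we have a Gröbner basis.
Inter-reduce: drop elements whose leading term is divisible by another's, tail-reduce, and make monic.
Reduced Gröbner basis: {a, b + 1, c - 2}.

Buchberger on the second generating set:
h_1 = -8a^2 - 21ac + 1/2a - 5b + 19c - 43, LT = a^2.
h_2 = 48a^2 - 3a + 30b + 93c - 156, LT = a^2.
h_3 = 64a^2 - 21ac - 4a + 40b + 64c - 88, LT = a^2.

S(h_1,h_2): lcm = a^2. S = 21/8ac - 69/16c + 69/8.
  leading term ac: no divisor's leading term divides it; move 21/8ac to the remainder.
  leading term c: no divisor's leading term divides it; move -69/16c to the remainder.
  leading term 1: no divisor's leading term divides it; move 69/8 to the remainder.
  remainder 21/8ac - 69/16c + 69/8 ≠ 0; add k_4 = 21/8ac - 69/16c + 69/8 to the basis.

S(h_1,h_3): lcm = a^2. S = 189/64ac - 27/8c + 27/4.
  leading term ac: subtract (9/8)·k_4 from 189/64ac - 27/8c + 27/4 → 189/128c - 189/64
  leading term c: no divisor's leading term divides it; move 189/128c to the remainder.
  leading term 1: no divisor's leading term divides it; move -189/64 to the remainder.
  remainder 189/128c - 189/64 ≠ 0; add k_5 = 189/128c - 189/64 to the basis.

S(h_1,k_4): lcm = a^2c. S = 21/8ac^2 + 177/112ac - 23/7a + 5/8bc - 19/8c^2 + 43/8c.
  leading term ac^2: subtract (c)·k_4 from 21/8ac^2 + 177/112ac - 23/7a + 5/8bc - 19/8c^2 + 43/8c → 177/112ac - 23/7a + 5/8bc + 31/16c^2 - 13/4c
  leading term ac: subtract (59/98)·k_4 from 177/112ac - 23/7a + 5/8bc + 31/16c^2 - 13/4c → -23/7a + 5/8bc + 31/16c^2 - 1025/1568c - 4071/784
  leading term a: no divisor's leading term divides it; move -23/7a to the remainder.
  leading term bc: subtract (80/189b)·k_5 from 5/8bc + 31/16c^2 - 1025/1568c - 4071/784 → 5/4b + 31/16c^2 - 1025/1568c - 4071/784
  leading term b: no divisor's leading term divides it; move 5/4b to the remainder.
  leading term c^2: subtract (248/189c)·k_5 from 31/16c^2 - 1025/1568c - 4071/784 → 5051/1568c - 4071/784
  leading term c: subtract (20204/9261)·k_5 from 5051/1568c - 4071/784 → 5/4
  leading term 1: no divisor's leading term divides it; move 5/4 to the remainder.
  remainder -23/7a + 5/4b + 5/4 ≠ 0; add k_6 = -23/7a + 5/4b + 5/4 to the basis.

S(k_4,k_5): lcm = ac. S = 2a - 23/14c + 23/7.
  leading term a: subtract (-14/23)·k_6 from 2a - 23/14c + 23/7 → 35/46b - 23/14c + 1303/322
  leading term b: no divisor's leading term divides it; move 35/46b to the remainder.
  leading term c: subtract (-1472/1323)·k_5 from -23/14c + 1303/322 → 35/46
  leading term 1: no divisor's leading term divides it; move 35/46 to the remainder.
  remainder 35/46b + 35/46 ≠ 0; add k_7 = 35/46b + 35/46 to the basis.

The other S-polynomials (S(h_2,h_3), S(h_2,k_4), S(h_3,k_4), S(h_1,k_5), S(h_2,k_5), S(h_3,k_5), S(h_1,k_6), S(h_2,k_6), S(h_3,k_6), S(k_4,k_6), S(k_5,k_6), S(h_1,k_7), S(h_2,k_7), S(h_3,k_7), S(k_4,k_7), S(k_5,k_7), S(k_6,k_7)) all reduce to 0 modulo the current basis, so we have a Gröbner basis.
Inter-reduce: drop elements whose leading term is divisible by another's, tail-reduce, and make monic.
Reduced Gröbner basis: {a, b + 1, c - 2}.

The two bases agree; hence the ideals are identical.

Yes, the ideals are equal.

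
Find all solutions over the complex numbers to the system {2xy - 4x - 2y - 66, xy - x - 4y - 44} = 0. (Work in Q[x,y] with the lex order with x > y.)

{(-4, -5), (22, 11/3)}

Compute a lex Gröbner basis by Buchberger's algorithm.
f_1 = 2xy - 4x - 2y - 66, LT = xy.
f_2 = xy - x - 4y - 44, LT = xy.

S(f_1,f_2): lcm = xy. S = -x + 3y + 11.
  leading term x: no divisor's leading term divides it; move -x to the remainder.
  leading term y: no divisor's leading term divides it; move 3y to the remainder.
  leading term 1: no divisor's leading term divides it; move 11 to the remainder.
  remainder -x + 3y + 11 ≠ 0; add h_3 = -x + 3y + 11 to the basis.

S(f_1,h_3): lcm = xy. S = -2x + 3y^2 + 10y - 33.
  leading term x: subtract (2)·h_3 from -2x + 3y^2 + 10y - 33 → 3y^2 + 4y - 55
  leading term y^2: no divisor's leading term divides it; move 3y^2 to the remainder.
  leading term y: no divisor's leading term divides it; move 4y to the remainder.
  leading term 1: no divisor's leading term divides it; move -55 to the remainder.
  remainder 3y^2 + 4y - 55 ≠ 0; add h_4 = 3y^2 + 4y - 55 to the basis.

S(f_2,h_3): lcm = xy. S = -x + 3y^2 + 7y - 44.
  leading term x: subtract (1)·h_3 from -x + 3y^2 + 7y - 44 → 3y^2 + 4y - 55
  leading term y^2: subtract (1)·h_4 from 3y^2 + 4y - 55 → 0
  remainder 0.

S(f_1,h_4): lcm = xy^2. S = -10/3xy + 55/3x - y^2 - 33y.
  leading term xy: subtract (-5/3)·f_1 from -10/3xy + 55/3x - y^2 - 33y → 35/3x - y^2 - 109/3y - 110
  leading term x: subtract (-35/3)·h_3 from 35/3x - y^2 - 109/3y - 110 → -y^2 - 4/3y + 55/3
  leading term y^2: subtract (-1/3)·h_4 from -y^2 - 4/3y + 55/3 → 0
  remainder 0.

S(f_2,h_4): lcm = xy^2. S = -7/3xy + 55/3x - 4y^2 - 44y.
  leading term xy: subtract (-7/6)·f_1 from -7/3xy + 55/3x - 4y^2 - 44y → 41/3x - 4y^2 - 139/3y - 77
  leading term x: subtract (-41/3)·h_3 from 41/3x - 4y^2 - 139/3y - 77 → -4y^2 - 16/3y + 220/3
  leading term y^2: subtract (-4/3)·h_4 from -4y^2 - 16/3y + 220/3 → 0
  remainder 0.

S(h_3,h_4): leading monomials are coprime, so the S-polynomial reduces to 0 (Buchberger's first criterion).
Every S-polynomial of the final basis reduces to 0, so we have a Gröbner basis.
Inter-reduce: drop elements whose leading term is divisible by another's, tail-reduce, and make monic.
Reduced Gröbner basis: {x - 3y - 11, y^2 + 4/3y - 55/3}.

A lex Gröbner basis eliminates variables successively. Here y^2 + 4/3y - 55/3 depends only on y, with roots {-5, 11/3}; lifting each root through the earlier basis elements recovers the full solutions.
  y = -5: the earlier basis element becomes x + 4 = 0, giving x = -4 — point (-4, -5).
  y = 11/3: the earlier basis element becomes x - 22 = 0, giving x = 22 — point (22, 11/3).
Check: every point annihilates each of the original generators.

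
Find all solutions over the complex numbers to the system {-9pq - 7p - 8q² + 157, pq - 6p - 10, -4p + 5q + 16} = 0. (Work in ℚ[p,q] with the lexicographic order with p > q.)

{(-1, -4)}

Compute a lex Gröbner basis by Buchberger's algorithm.
f_1 = -9pq - 7p - 8q² + 157, LT = pq.
f_2 = pq - 6p - 10, LT = pq.
f_3 = -4p + 5q + 16, LT = p.

S(f_1,f_2): lcm = pq. S = 61/9p + 8/9q² - 67/9.
  reduce S modulo (f_1, f_2, f_3):
  remainder 8/9q² + 305/36q + 59/3 ≠ 0; add h_4 = 8/9q² + 305/36q + 59/3 to the basis.

S(f_1,f_3): lcm = pq. S = 7/9p + 77/36q² + 4q - 157/9.
  reduce S modulo (f_1, f_2, f_3, h_4):
  remainder -1973/128q - 1973/32 ≠ 0; add h_5 = -1973/128q - 1973/32 to the basis.

The other S-polynomials (S(f_2,f_3), S(f_1,h_4), S(f_2,h_4), S(f_3,h_4), S(f_1,h_5), S(f_2,h_5), S(f_3,h_5), S(h_4,h_5)) all reduce to 0 modulo the current basis, so we have a Gröbner basis.
Inter-reduce: drop elements whose leading term is divisible by another's, tail-reduce, and make monic.
Reduced Gröbner basis: {p + 1, q + 4}.

The lex basis is triangular: the last element involves only q. Solving q + 4 = 0 gives q ∈ {-4}; substituting each value into the earlier elements determines the remaining variables.
  q = -4: the earlier basis element becomes p + 1 = 0, giving p = -1 — point (-1, -4).
This is the nonlinear analogue of row-reducing a linear system.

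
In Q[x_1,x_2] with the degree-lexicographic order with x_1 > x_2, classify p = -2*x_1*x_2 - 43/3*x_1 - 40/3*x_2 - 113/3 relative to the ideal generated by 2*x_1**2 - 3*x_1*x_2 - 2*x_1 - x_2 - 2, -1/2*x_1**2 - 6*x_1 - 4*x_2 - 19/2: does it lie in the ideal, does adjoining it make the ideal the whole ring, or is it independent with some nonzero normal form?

First compute the reduced Gröbner basis of I by Buchberger's algorithm.
f_1 = 2*x_1**2 - 3*x_1*x_2 - 2*x_1 - x_2 - 2, LT = x_1**2.
f_2 = -1/2*x_1**2 - 6*x_1 - 4*x_2 - 19/2, LT = x_1**2.

S(f_1,f_2): lcm = x_1**2. S = -3/2*x_1*x_2 - 13*x_1 - 17/2*x_2 - 20.
  leading term x_1*x_2: no divisor's leading term divides it; move -3/2*x_1*x_2 to the remainder.
  leading term x_1: no divisor's leading term divides it; move -13*x_1 to the remainder.
  leading term x_2: no divisor's leading term divides it; move -17/2*x_2 to the remainder.
  leading term 1: no divisor's leading term divides it; move -20 to the remainder.
  remainder -3/2*x_1*x_2 - 13*x_1 - 17/2*x_2 - 20 ≠ 0; add h_3 = -3/2*x_1*x_2 - 13*x_1 - 17/2*x_2 - 20 to the basis.

S(f_1,h_3): lcm = x_1**2*x_2. S = -3/2*x_1*x_2**2 - 26/3*x_1**2 - 20/3*x_1*x_2 - 1/2*x_2**2 - 40/3*x_1 - x_2.
  leading term x_1*x_2**2: subtract (x_2)·h_3 from -3/2*x_1*x_2**2 - 26/3*x_1**2 - 20/3*x_1*x_2 - 1/2*x_2**2 - 40/3*x_1 - x_2 → -26/3*x_1**2 + 19/3*x_1*x_2 + 8*x_2**2 - 40/3*x_1 + 19*x_2
  leading term x_1**2: subtract (-13/3)·f_1 from -26/3*x_1**2 + 19/3*x_1*x_2 + 8*x_2**2 - 40/3*x_1 + 19*x_2 → -20/3*x_1*x_2 + 8*x_2**2 - 22*x_1 + 44/3*x_2 - 26/3
  leading term x_1*x_2: subtract (40/9)·h_3 from -20/3*x_1*x_2 + 8*x_2**2 - 22*x_1 + 44/3*x_2 - 26/3 → 8*x_2**2 + 322/9*x_1 + 472/9*x_2 + 722/9
  leading term x_2**2: no divisor's leading term divides it; move 8*x_2**2 to the remainder.
  leading term x_1: no divisor's leading term divides it; move 322/9*x_1 to the remainder.
  leading term x_2: no divisor's leading term divides it; move 472/9*x_2 to the remainder.
  leading term 1: no divisor's leading term divides it; move 722/9 to the remainder.
  remainder 8*x_2**2 + 322/9*x_1 + 472/9*x_2 + 722/9 ≠ 0; add h_4 = 8*x_2**2 + 322/9*x_1 + 472/9*x_2 + 722/9 to the basis.

The other S-polynomials (S(f_2,h_3), S(f_1,h_4), S(f_2,h_4), S(h_3,h_4)) all reduce to 0 modulo the current basis, so we have a Gröbner basis.
Inter-reduce: drop elements whose leading term is divisible by another's, tail-reduce, and make monic.
Reduced Gröbner basis: {x_1**2 + 12*x_1 + 8*x_2 + 19, x_1*x_2 + 26/3*x_1 + 17/3*x_2 + 40/3, x_2**2 + 161/36*x_1 + 59/9*x_2 + 361/36}.
Label its elements g_1 = x_1**2 + 12*x_1 + 8*x_2 + 19, g_2 = x_1*x_2 + 26/3*x_1 + 17/3*x_2 + 40/3, g_3 = x_2**2 + 161/36*x_1 + 59/9*x_2 + 361/36.

Reduce p = -2*x_1*x_2 - 43/3*x_1 - 40/3*x_2 - 113/3 modulo G:
  leading term x_1*x_2: subtract (-2)·g_2 from -2*x_1*x_2 - 43/3*x_1 - 40/3*x_2 - 113/3 → 3*x_1 - 2*x_2 - 11
  leading term x_1: no divisor's leading term divides it; move 3*x_1 to the remainder.
  leading term x_2: no divisor's leading term divides it; move -2*x_2 to the remainder.
  leading term 1: no divisor's leading term divides it; move -11 to the remainder.
  normal form = 3*x_1 - 2*x_2 - 11.
The normal form is nonzero, so p ∉ I. Since p minus its normal form lies in I, I + (p) = I + (r) where r = 3*x_1 - 2*x_2 - 11; decide whether this ideal is the whole ring.
Run Buchberger on G together with r (pairs among the g_i already reduce to 0 since G is a Gröbner basis):
g_1 = x_1**2 + 12*x_1 + 8*x_2 + 19, LT = x_1**2.
g_2 = x_1*x_2 + 26/3*x_1 + 17/3*x_2 + 40/3, LT = x_1*x_2.
g_3 = x_2**2 + 161/36*x_1 + 59/9*x_2 + 361/36, LT = x_2**2.
r = 3*x_1 - 2*x_2 - 11, LT = x_1.

S(g_1,r): lcm = x_1**2. S = 2/3*x_1*x_2 + 47/3*x_1 + 8*x_2 + 19.
  leading term x_1*x_2: subtract (2/3)·g_2 from 2/3*x_1*x_2 + 47/3*x_1 + 8*x_2 + 19 → 89/9*x_1 + 38/9*x_2 + 91/9
  leading term x_1: subtract (89/27)·r from 89/9*x_1 + 38/9*x_2 + 91/9 → 292/27*x_2 + 1252/27
  leading term x_2: no divisor's leading term divides it; move 292/27*x_2 to the remainder.
  leading term 1: no divisor's leading term divides it; move 1252/27 to the remainder.
  remainder 292/27*x_2 + 1252/27 ≠ 0; add m_5 = 292/27*x_2 + 1252/27 to the basis.

S(g_2,r): lcm = x_1*x_2. S = 2/3*x_2**2 + 26/3*x_1 + 28/3*x_2 + 40/3.
  leading term x_2**2: subtract (2/3)·g_3 from 2/3*x_2**2 + 26/3*x_1 + 28/3*x_2 + 40/3 → 307/54*x_1 + 134/27*x_2 + 359/54
  leading term x_1: subtract (307/162)·r from 307/54*x_1 + 134/27*x_2 + 359/54 → 709/81*x_2 + 2227/81
  leading term x_2: subtract (709/876)·m_5 from 709/81*x_2 + 2227/81 → -2198/219
  leading term 1: no divisor's leading term divides it; move -2198/219 to the remainder.
  remainder -2198/219 ≠ 0; add m_6 = -2198/219 to the basis.

The other S-polynomials (S(g_1,g_2), S(g_1,g_3), S(g_2,g_3), S(g_3,r), S(g_1,m_5), S(g_2,m_5), S(g_3,m_5), S(r,m_5), S(g_1,m_6), S(g_2,m_6), S(g_3,m_6), S(r,m_6), S(m_5,m_6)) all reduce to 0 modulo the current basis, so we have a Gröbner basis.
Inter-reduce: drop elements whose leading term is divisible by another's, tail-reduce, and make monic.
Reduced Gröbner basis: {1}.
The reduced Gröbner basis of I + (p) is {1}: the ideal is the whole ring, so the enlarged system has no common solution — adjoining p is inconsistent.

Adjoining -2*x_1*x_2 - 43/3*x_1 - 40/3*x_2 - 113/3 makes the ideal the whole ring: the system is inconsistent.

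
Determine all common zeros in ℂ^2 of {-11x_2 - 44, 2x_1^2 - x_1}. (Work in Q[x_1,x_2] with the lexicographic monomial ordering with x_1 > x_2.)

Compute a lex Gröbner basis by Buchberger's algorithm.
f_1 = -11x_2 - 44, LT = x_2.
f_2 = 2x_1^2 - x_1, LT = x_1^2.

The S-polynomials (S(f_1,f_2)) all reduce to 0 modulo the current basis, so we have a Gröbner basis.
Inter-reduce: drop elements whose leading term is divisible by another's, tail-reduce, and make monic.
Reduced Gröbner basis: {x_1^2 - 1/2x_1, x_2 + 4}.

From the last basis element, x_2 + 4 = 0, so x_2 takes values in {-4}. Each choice, substituted upward through the basis, yields the corresponding point(s) of the solution set.
  x_2 = -4: the earlier basis element becomes x_1^2 - 1/2x_1 = 0, giving x_1 = 0, 1/2 — points (0, -4), (1/2, -4).

{(0, -4), (1/2, -4)}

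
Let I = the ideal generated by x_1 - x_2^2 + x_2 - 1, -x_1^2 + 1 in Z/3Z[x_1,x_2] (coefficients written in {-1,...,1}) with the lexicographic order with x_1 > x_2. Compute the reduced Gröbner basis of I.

G = {x_1 - x_2^2 + x_2 - 1, x_2^4 + x_2^3 + x_2}

f_1 = x_1 - x_2^2 + x_2 - 1, LT = x_1.
f_2 = -x_1^2 + 1, LT = x_1^2.

S(f_1,f_2): lcm = x_1^2. S = -x_1x_2^2 + x_1x_2 - x_1 + 1.
  leading term x_1x_2^2: subtract (-x_2^2)·f_1 from -x_1x_2^2 + x_1x_2 - x_1 + 1 → x_1x_2 - x_1 - x_2^4 + x_2^3 - x_2^2 + 1
  leading term x_1x_2: subtract (x_2)·f_1 from x_1x_2 - x_1 - x_2^4 + x_2^3 - x_2^2 + 1 → -x_1 - x_2^4 - x_2^3 + x_2^2 + x_2 + 1
  leading term x_1: subtract (-1)·f_1 from -x_1 - x_2^4 - x_2^3 + x_2^2 + x_2 + 1 → -x_2^4 - x_2^3 - x_2
  leading term x_2^4: no divisor's leading term divides it; move -x_2^4 to the remainder.
  leading term x_2^3: no divisor's leading term divides it; move -x_2^3 to the remainder.
  leading term x_2: no divisor's leading term divides it; move -x_2 to the remainder.
  remainder -x_2^4 - x_2^3 - x_2 ≠ 0; add g_3 = -x_2^4 - x_2^3 - x_2 to the basis.

The other S-polynomials (S(f_1,g_3), S(f_2,g_3)) all reduce to 0 modulo the current basis, so we have a Gröbner basis.
Inter-reduce: drop elements whose leading term is divisible by another's, tail-reduce, and make monic.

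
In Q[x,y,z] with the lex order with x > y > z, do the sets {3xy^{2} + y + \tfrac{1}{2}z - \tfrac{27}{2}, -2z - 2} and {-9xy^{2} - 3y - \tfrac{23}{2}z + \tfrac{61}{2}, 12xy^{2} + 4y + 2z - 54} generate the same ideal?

Two ideals are equal iff their reduced Gröbner bases coincide (the reduced basis is unique for a fixed ordering).
Buchberger on the first generating set:
f_1 = 3xy^{2} + y + \tfrac{1}{2}z - \tfrac{27}{2}, LT = xy^{2}.
f_2 = -2z - 2, LT = z.

The S-polynomials (S(f_1,f_2)) all reduce to 0 modulo the current basis, so we have a Gröbner basis.
Inter-reduce: drop elements whose leading term is divisible by another's, tail-reduce, and make monic.
Reduced Gröbner basis: {xy^{2} + \tfrac{1}{3}y - \tfrac{14}{3}, z + 1}.

Buchberger on the second generating set:
h_1 = -9xy^{2} - 3y - \tfrac{23}{2}z + \tfrac{61}{2}, LT = xy^{2}.
h_2 = 12xy^{2} + 4y + 2z - 54, LT = xy^{2}.

S(h_1,h_2): lcm = xy^{2}. S = \tfrac{10}{9}z + \tfrac{10}{9}.
  reduce S modulo (h_1, h_2):
  remainder \tfrac{10}{9}z + \tfrac{10}{9} ≠ 0; add k_3 = \tfrac{10}{9}z + \tfrac{10}{9} to the basis.

The other S-polynomials (S(h_1,k_3), S(h_2,k_3)) all reduce to 0 modulo the current basis, so we have a Gröbner basis.
Inter-reduce: drop elements whose leading term is divisible by another's, tail-reduce, and make monic.
Reduced Gröbner basis: {xy^{2} + \tfrac{1}{3}y - \tfrac{14}{3}, z + 1}.

The two bases agree; hence the ideals are identical.

Yes, the ideals are equal.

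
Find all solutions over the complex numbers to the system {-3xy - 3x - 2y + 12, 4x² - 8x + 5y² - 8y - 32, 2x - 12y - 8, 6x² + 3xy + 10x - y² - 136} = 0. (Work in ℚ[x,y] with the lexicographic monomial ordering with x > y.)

Compute a lex Gröbner basis by Buchberger's algorithm.
f_1 = -3xy - 3x - 2y + 12, LT = xy.
f_2 = 4x² - 8x + 5y² - 8y - 32, LT = x².
f_3 = 2x - 12y - 8, LT = x.
f_4 = 6x² + 3xy + 10x - y² - 136, LT = x².

S(f_1,f_2): lcm = x²y. S = x² + 8/3xy - 4x - 5/4y³ + 2y² + 8y.
  leading term x²: subtract (¼)·f_2 from x² + 8/3xy - 4x - 5/4y³ + 2y² + 8y → 8/3xy - 2x - 5/4y³ + ¾y² + 10y + 8
  leading term xy: subtract (-8/9)·f_1 from 8/3xy - 2x - 5/4y³ + ¾y² + 10y + 8 → -14/3x - 5/4y³ + ¾y² + 74/9y + 56/3
  leading term x: subtract (-7/3)·f_3 from -14/3x - 5/4y³ + ¾y² + 74/9y + 56/3 → -5/4y³ + ¾y² - 178/9y
  leading term y³: no divisor's leading term divides it; move -5/4y³ to the remainder.
  leading term y²: no divisor's leading term divides it; move ¾y² to the remainder.
  leading term y: no divisor's leading term divides it; move -178/9y to the remainder.
  remainder -5/4y³ + ¾y² - 178/9y ≠ 0; add h_5 = -5/4y³ + ¾y² - 178/9y to the basis.

S(f_1,f_3): lcm = xy. S = x + 6y² + 14/3y - 4.
  leading term x: subtract (½)·f_3 from x + 6y² + 14/3y - 4 → 6y² + 32/3y
  leading term y²: no divisor's leading term divides it; move 6y² to the remainder.
  leading term y: no divisor's leading term divides it; move 32/3y to the remainder.
  remainder 6y² + 32/3y ≠ 0; add h_6 = 6y² + 32/3y to the basis.

S(f_1,f_4): lcm = x²y. S = x² - ½xy² - xy - 4x + ⅙y³ + 68/3y.
  leading term x²: subtract (¼)·f_2 from x² - ½xy² - xy - 4x + ⅙y³ + 68/3y → -½xy² - xy - 2x + ⅙y³ - 5/4y² + 74/3y + 8
  leading term xy²: subtract (⅙y)·f_1 from -½xy² - xy - 2x + ⅙y³ - 5/4y² + 74/3y + 8 → -½xy - 2x + ⅙y³ - 11/12y² + 68/3y + 8
  leading term xy: subtract (⅙)·f_1 from -½xy - 2x + ⅙y³ - 11/12y² + 68/3y + 8 → -3/2x + ⅙y³ - 11/12y² + 23y + 6
  leading term x: subtract (-¾)·f_3 from -3/2x + ⅙y³ - 11/12y² + 23y + 6 → ⅙y³ - 11/12y² + 14y
  leading term y³: subtract (-2/15)·h_5 from ⅙y³ - 11/12y² + 14y → -49/60y² + 1534/135y
  leading term y²: subtract (-49/360)·h_6 from -49/60y² + 1534/135y → 346/27y
  leading term y: no divisor's leading term divides it; move 346/27y to the remainder.
  remainder 346/27y ≠ 0; add h_7 = 346/27y to the basis.

S(f_2,f_3): lcm = x². S = 6xy + 2x + 5/4y² - 2y - 8.
  leading term xy: subtract (-2)·f_1 from 6xy + 2x + 5/4y² - 2y - 8 → -4x + 5/4y² - 6y + 16
  leading term x: subtract (-2)·f_3 from -4x + 5/4y² - 6y + 16 → 5/4y² - 30y
  leading term y²: subtract (5/24)·h_6 from 5/4y² - 30y → -290/9y
  leading term y: subtract (-435/173)·h_7 from -290/9y → 0
  remainder 0.

S(f_2,f_4): lcm = x². S = -½xy - 11/3x + 17/12y² - 2y + 44/3.
  leading term xy: subtract (⅙)·f_1 from -½xy - 11/3x + 17/12y² - 2y + 44/3 → -19/6x + 17/12y² - 5/3y + 38/3
  leading term x: subtract (-19/12)·f_3 from -19/6x + 17/12y² - 5/3y + 38/3 → 17/12y² - 62/3y
  leading term y²: subtract (17/72)·h_6 from 17/12y² - 62/3y → -626/27y
  leading term y: subtract (-313/173)·h_7 from -626/27y → 0
  remainder 0.

S(f_3,f_4): lcm = x². S = -13/2xy - 17/3x + ⅙y² + 68/3.
  leading term xy: subtract (13/6)·f_1 from -13/2xy - 17/3x + ⅙y² + 68/3 → ⅚x + ⅙y² + 13/3y - 10/3
  leading term x: subtract (5/12)·f_3 from ⅚x + ⅙y² + 13/3y - 10/3 → ⅙y² + 28/3y
  leading term y²: subtract (1/36)·h_6 from ⅙y² + 28/3y → 244/27y
  leading term y: subtract (122/173)·h_7 from 244/27y → 0
  remainder 0.

S(f_1,h_5): lcm = xy³. S = 8/5xy² - 712/45xy + ⅔y³ - 4y².
  leading term xy²: subtract (-8/15y)·f_1 from 8/5xy² - 712/45xy + ⅔y³ - 4y² → -784/45xy + ⅔y³ - 76/15y² + 32/5y
  leading term xy: subtract (784/135)·f_1 from -784/45xy + ⅔y³ - 76/15y² + 32/5y → 784/45x + ⅔y³ - 76/15y² + 2432/135y - 3136/45
  leading term x: subtract (392/45)·f_3 from 784/45x + ⅔y³ - 76/15y² + 2432/135y - 3136/45 → ⅔y³ - 76/15y² + 16544/135y
  leading term y³: subtract (-8/15)·h_5 from ⅔y³ - 76/15y² + 16544/135y → -14/3y² + 112y
  leading term y²: subtract (-7/9)·h_6 from -14/3y² + 112y → 3248/27y
  leading term y: subtract (1624/173)·h_7 from 3248/27y → 0
  remainder 0.

S(f_2,h_5): leading monomials are coprime, so the S-polynomial reduces to 0 (Buchberger's first criterion).
S(f_3,h_5): leading monomials are coprime, so the S-polynomial reduces to 0 (Buchberger's first criterion).
S(f_4,h_5): leading monomials are coprime, so the S-polynomial reduces to 0 (Buchberger's first criterion).
S(f_1,h_6): lcm = xy². S = -7/9xy + ⅔y² - 4y.
  leading term xy: subtract (7/27)·f_1 from -7/9xy + ⅔y² - 4y → 7/9x + ⅔y² - 94/27y - 28/9
  leading term x: subtract (7/18)·f_3 from 7/9x + ⅔y² - 94/27y - 28/9 → ⅔y² + 32/27y
  leading term y²: subtract (1/9)·h_6 from ⅔y² + 32/27y → 0
  remainder 0.

S(f_2,h_6): leading monomials are coprime, so the S-polynomial reduces to 0 (Buchberger's first criterion).
S(f_3,h_6): leading monomials are coprime, so the S-polynomial reduces to 0 (Buchberger's first criterion).
S(f_4,h_6): leading monomials are coprime, so the S-polynomial reduces to 0 (Buchberger's first criterion).
S(h_5,h_6): lcm = y³. S = -107/45y² + 712/45y.
  leading term y²: subtract (-107/270)·h_6 from -107/45y² + 712/45y → 1624/81y
  leading term y: subtract (812/519)·h_7 from 1624/81y → 0
  remainder 0.

S(f_1,h_7): lcm = xy. S = x + ⅔y - 4.
  leading term x: subtract (½)·f_3 from x + ⅔y - 4 → 20/3y
  leading term y: subtract (90/173)·h_7 from 20/3y → 0
  remainder 0.

S(f_2,h_7): leading monomials are coprime, so the S-polynomial reduces to 0 (Buchberger's first criterion).
S(f_3,h_7): leading monomials are coprime, so the S-polynomial reduces to 0 (Buchberger's first criterion).
S(f_4,h_7): leading monomials are coprime, so the S-polynomial reduces to 0 (Buchberger's first criterion).
S(h_5,h_7): lcm = y³. S = -⅗y² + 712/45y.
  leading term y²: subtract (-1/10)·h_6 from -⅗y² + 712/45y → 152/9y
  leading term y: subtract (228/173)·h_7 from 152/9y → 0
  remainder 0.

S(h_6,h_7): lcm = y². S = 16/9y.
  leading term y: subtract (24/173)·h_7 from 16/9y → 0
  remainder 0.

Every S-polynomial of the final basis reduces to 0, so we have a Gröbner basis.
Inter-reduce: drop elements whose leading term is divisible by another's, tail-reduce, and make monic.
Reduced Gröbner basis: {x - 4, y}.

A lex Gröbner basis eliminates variables successively. Here y depends only on y, with roots {0}; lifting each root through the earlier basis elements recovers the full solutions.
  y = 0: the earlier basis element becomes x - 4 = 0, giving x = 4 — point (4, 0).

{(4, 0)}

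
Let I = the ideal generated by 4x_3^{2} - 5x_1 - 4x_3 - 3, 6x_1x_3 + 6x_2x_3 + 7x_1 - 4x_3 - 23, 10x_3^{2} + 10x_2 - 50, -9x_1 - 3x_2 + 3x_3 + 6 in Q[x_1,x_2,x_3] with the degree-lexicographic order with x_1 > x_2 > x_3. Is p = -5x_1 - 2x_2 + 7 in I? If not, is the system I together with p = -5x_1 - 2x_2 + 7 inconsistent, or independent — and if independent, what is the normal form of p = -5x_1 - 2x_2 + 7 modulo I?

-5x_1 - 2x_2 + 7 lies in I (it reduces to 0).

First compute the reduced Gröbner basis of I by Buchberger's algorithm.
f_1 = 4x_3^{2} - 5x_1 - 4x_3 - 3, LT = x_3^{2}.
f_2 = 6x_1x_3 + 6x_2x_3 + 7x_1 - 4x_3 - 23, LT = x_1x_3.
f_3 = 10x_3^{2} + 10x_2 - 50, LT = x_3^{2}.
f_4 = -9x_1 - 3x_2 + 3x_3 + 6, LT = x_1.

S(f_1,f_2): lcm = x_1x_3^{2}. S = -x_2x_3^{2} - \tfrac{5}{4}x_1^{2} - \tfrac{13}{6}x_1x_3 + \tfrac{2}{3}x_3^{2} - \tfrac{3}{4}x_1 + \tfrac{23}{6}x_3.
  reduce S modulo (f_1, f_2, f_3, f_4):
  remainder \tfrac{5}{18}x_2^{2} + \tfrac{47}{36}x_2x_3 - \tfrac{445}{216}x_2 + \tfrac{763}{216}x_3 - \tfrac{1705}{216} ≠ 0; add h_5 = \tfrac{5}{18}x_2^{2} + \tfrac{47}{36}x_2x_3 - \tfrac{445}{216}x_2 + \tfrac{763}{216}x_3 - \tfrac{1705}{216} to the basis.

S(f_1,f_3): lcm = x_3^{2}. S = -\tfrac{5}{4}x_1 - x_2 - x_3 + \tfrac{17}{4}.
  reduce S modulo (f_1, f_2, f_3, f_4, h_5):
  remainder -\tfrac{7}{12}x_2 - \tfrac{17}{12}x_3 + \tfrac{41}{12} ≠ 0; add h_6 = -\tfrac{7}{12}x_2 - \tfrac{17}{12}x_3 + \tfrac{41}{12} to the basis.

S(f_2,f_3): lcm = x_1x_3^{2}. S = x_2x_3^{2} - x_1x_2 + \tfrac{7}{6}x_1x_3 - \tfrac{2}{3}x_3^{2} + 5x_1 - \tfrac{23}{6}x_3.
  reduce S modulo (f_1, f_2, f_3, f_4, h_5, h_6):
  remainder -\tfrac{3421}{17640}x_3 + \tfrac{3421}{8820} ≠ 0; add h_7 = -\tfrac{3421}{17640}x_3 + \tfrac{3421}{8820} to the basis.

The other S-polynomials (S(f_1,f_4), S(f_2,f_4), S(f_3,f_4), S(f_1,h_5), S(f_2,h_5), S(f_3,h_5), S(f_4,h_5), S(f_1,h_6), S(f_2,h_6), S(f_3,h_6), S(f_4,h_6), S(h_5,h_6), S(f_1,h_7), S(f_2,h_7), S(f_3,h_7), S(f_4,h_7), S(h_5,h_7), S(h_6,h_7)) all reduce to 0 modulo the current basis, so we have a Gröbner basis.
Inter-reduce: drop elements whose leading term is divisible by another's, tail-reduce, and make monic.
Reduced Gröbner basis: {x_1 - 1, x_2 - 1, x_3 - 2}.
Label its elements g_1 = x_1 - 1, g_2 = x_2 - 1, g_3 = x_3 - 2.

Reduce p = -5x_1 - 2x_2 + 7 modulo G:
  leading term x_1: subtract (-5)·g_1 from -5x_1 - 2x_2 + 7 → -2x_2 + 2
  leading term x_2: subtract (-2)·g_2 from -2x_2 + 2 → 0
  normal form = 0.
Since the normal form is 0, p ∈ I.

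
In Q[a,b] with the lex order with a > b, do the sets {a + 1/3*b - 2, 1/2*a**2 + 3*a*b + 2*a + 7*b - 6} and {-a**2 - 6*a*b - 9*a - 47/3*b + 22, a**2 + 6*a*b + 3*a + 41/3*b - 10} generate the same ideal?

Two ideals are equal iff their reduced Gröbner bases coincide (the reduced basis is unique for a fixed ordering).
Buchberger on the first generating set:
f_1 = a + 1/3*b - 2, LT = a.
f_2 = 1/2*a**2 + 3*a*b + 2*a + 7*b - 6, LT = a**2.

S(f_1,f_2): lcm = a**2. S = -17/3*a*b - 6*a - 14*b + 12.
  reduce S modulo (f_1, f_2):
  remainder 17/9*b**2 - 70/3*b ≠ 0; add g_3 = 17/9*b**2 - 70/3*b to the basis.

The other S-polynomials (S(f_1,g_3), S(f_2,g_3)) all reduce to 0 modulo the current basis, so we have a Gröbner basis.
Inter-reduce: drop elements whose leading term is divisible by another's, tail-reduce, and make monic.
Reduced Gröbner basis: {a + 1/3*b - 2, b**2 - 210/17*b}.

Buchberger on the second generating set:
h_1 = -a**2 - 6*a*b - 9*a - 47/3*b + 22, LT = a**2.
h_2 = a**2 + 6*a*b + 3*a + 41/3*b - 10, LT = a**2.

S(h_1,h_2): lcm = a**2. S = 6*a + 2*b - 12.
  reduce S modulo (h_1, h_2):
  remainder 6*a + 2*b - 12 ≠ 0; add k_3 = 6*a + 2*b - 12 to the basis.

S(h_1,k_3): lcm = a**2. S = 17/3*a*b + 11*a + 47/3*b - 22.
  reduce S modulo (h_1, h_2, k_3):
  remainder -17/9*b**2 + 70/3*b ≠ 0; add k_4 = -17/9*b**2 + 70/3*b to the basis.

The other S-polynomials (S(h_2,k_3), S(h_1,k_4), S(h_2,k_4), S(k_3,k_4)) all reduce to 0 modulo the current basis, so we have a Gröbner basis.
Inter-reduce: drop elements whose leading term is divisible by another's, tail-reduce, and make monic.
Reduced Gröbner basis: {a + 1/3*b - 2, b**2 - 210/17*b}.

Same reduced basis, so the two generating sets span the same ideal.

Yes, the ideals are equal.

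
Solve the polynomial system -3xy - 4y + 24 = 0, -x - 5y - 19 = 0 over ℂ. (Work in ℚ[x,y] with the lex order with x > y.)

Compute a lex Gröbner basis by Buchberger's algorithm.
f_1 = -3xy - 4y + 24, LT = xy.
f_2 = -x - 5y - 19, LT = x.

S(f_1,f_2): lcm = xy. S = -5y² - 53/3y - 8.
  reduce S modulo (f_1, f_2):
  remainder -5y² - 53/3y - 8 ≠ 0; add h_3 = -5y² - 53/3y - 8 to the basis.

The other S-polynomials (S(f_1,h_3), S(f_2,h_3)) all reduce to 0 modulo the current basis, so we have a Gröbner basis.
Inter-reduce: drop elements whose leading term is divisible by another's, tail-reduce, and make monic.
Reduced Gröbner basis: {x + 5y + 19, y² + 53/15y + 8/5}.

Since the basis is lex-ordered, y² + 53/15y + 8/5 is univariate in y. Its roots are {-3, -8/15}. Back-substituting each root into the other basis elements fixes the other coordinates.
  y = -3: the earlier basis element becomes x + 4 = 0, giving x = -4 — point (-4, -3).
  y = -8/15: the earlier basis element becomes x + 49/3 = 0, giving x = -49/3 — point (-49/3, -8/15).

{(-4, -3), (-49/3, -8/15)}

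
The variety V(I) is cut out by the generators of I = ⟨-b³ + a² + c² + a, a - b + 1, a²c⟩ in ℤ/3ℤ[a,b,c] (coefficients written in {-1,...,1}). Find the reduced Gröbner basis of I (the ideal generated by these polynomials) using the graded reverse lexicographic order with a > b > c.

G = {b³ - b² - c² + b, b²c + bc + c, c³ + bc + c, a - b + 1}

f_1 = -b³ + a² + c² + a, LT = b³.
f_2 = a - b + 1, LT = a.
f_3 = a²c, LT = a²c.

S(f_2,f_3): lcm = a²c. S = -abc + ac.
  leading term abc: subtract (-bc)·f_2 from -abc + ac → -b²c + ac + bc
  leading term b²c: no divisor's leading term divides it; move -b²c to the remainder.
  leading term ac: subtract (c)·f_2 from ac + bc → -bc - c
  leading term bc: no divisor's leading term divides it; move -bc to the remainder.
  leading term c: no divisor's leading term divides it; move -c to the remainder.
  remainder -b²c - bc - c ≠ 0; add g_4 = -b²c - bc - c to the basis.

S(f_1,g_4): lcm = b³c. S = -a²c - b²c - c³ - ac - bc.
  leading term a²c: subtract (-ac)·f_2 from -a²c - b²c - c³ - ac - bc → -abc - b²c - c³ - bc
  leading term abc: subtract (-bc)·f_2 from -abc - b²c - c³ - bc → b²c - c³
  leading term b²c: subtract (-1)·g_4 from b²c - c³ → -c³ - bc - c
  leading term c³: no divisor's leading term divides it; move -c³ to the remainder.
  leading term bc: no divisor's leading term divides it; move -bc to the remainder.
  leading term c: no divisor's leading term divides it; move -c to the remainder.
  remainder -c³ - bc - c ≠ 0; add g_5 = -c³ - bc - c to the basis.

The other S-polynomials (S(f_1,f_2), S(f_1,f_3), S(f_2,g_4), S(f_3,g_4), S(f_1,g_5), S(f_2,g_5), S(f_3,g_5), S(g_4,g_5)) all reduce to 0 modulo the current basis, so we have a Gröbner basis.
Inter-reduce: drop elements whose leading term is divisible by another's, tail-reduce, and make monic.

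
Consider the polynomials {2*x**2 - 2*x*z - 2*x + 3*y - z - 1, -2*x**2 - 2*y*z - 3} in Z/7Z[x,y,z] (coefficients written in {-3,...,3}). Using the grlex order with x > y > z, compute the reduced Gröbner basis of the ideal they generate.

f_1 = 2*x**2 - 2*x*z - 2*x + 3*y - z - 1, LT = x**2.
f_2 = -2*x**2 - 2*y*z - 3, LT = x**2.

S(f_1,f_2): lcm = x**2. S = -x*z - y*z - x - 2*y + 3*z - 2.
  reduce S modulo (f_1, f_2):
  remainder -x*z - y*z - x - 2*y + 3*z - 2 ≠ 0; add g_3 = -x*z - y*z - x - 2*y + 3*z - 2 to the basis.

S(f_1,g_3): lcm = x**2*z. S = -x*y*z - x*z**2 - x**2 - 2*x*y + 2*x*z - 2*y*z + 3*z**2 - 2*x + 3*z.
  reduce S modulo (f_1, f_2, g_3):
  remainder y**2*z + y*z**2 - x*y + 2*y**2 + 2*y*z + 2*x + 3*y - 1 ≠ 0; add g_4 = y**2*z + y*z**2 - x*y + 2*y**2 + 2*y*z + 2*x + 3*y - 1 to the basis.

The other S-polynomials (S(f_2,g_3), S(f_1,g_4), S(f_2,g_4), S(g_3,g_4)) all reduce to 0 modulo the current basis, so we have a Gröbner basis.
Inter-reduce: drop elements whose leading term is divisible by another's, tail-reduce, and make monic.

G = {y**2*z + y*z**2 - x*y + 2*y**2 + 2*y*z + 2*x + 3*y - 1, x**2 + y*z - 2, x*z + y*z + x + 2*y - 3*z + 2}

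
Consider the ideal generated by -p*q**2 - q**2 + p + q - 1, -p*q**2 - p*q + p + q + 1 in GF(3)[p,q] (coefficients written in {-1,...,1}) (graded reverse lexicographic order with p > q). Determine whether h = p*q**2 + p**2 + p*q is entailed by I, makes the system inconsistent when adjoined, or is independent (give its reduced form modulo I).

First compute the reduced Gröbner basis of I by Buchberger's algorithm.
f_1 = -p*q**2 - q**2 + p + q - 1, LT = p*q**2.
f_2 = -p*q**2 - p*q + p + q + 1, LT = p*q**2.

S(f_1,f_2): lcm = p*q**2. S = -p*q + q**2 - 1.
  reduce S modulo (f_1, f_2):
  remainder -p*q + q**2 - 1 ≠ 0; add k_3 = -p*q + q**2 - 1 to the basis.

S(f_1,k_3): lcm = p*q**2. S = q**3 + q**2 - p + q + 1.
  reduce S modulo (f_1, f_2, k_3):
  remainder q**3 + q**2 - p + q + 1 ≠ 0; add k_4 = q**3 + q**2 - p + q + 1 to the basis.

S(f_1,k_4): lcm = p*q**3. S = -p*q**2 + q**3 + p**2 + p*q - q**2 - p + q.
  reduce S modulo (f_1, f_2, k_3, k_4):
  remainder p**2 - p - q - 1 ≠ 0; add k_5 = p**2 - p - q - 1 to the basis.

The other S-polynomials (S(f_2,k_3), S(f_2,k_4), S(k_3,k_4), S(f_1,k_5), S(f_2,k_5), S(k_3,k_5), S(k_4,k_5)) all reduce to 0 modulo the current basis, so we have a Gröbner basis.
Inter-reduce: drop elements whose leading term is divisible by another's, tail-reduce, and make monic.
Reduced Gröbner basis: {q**3 + q**2 - p + q + 1, p**2 - p - q - 1, p*q - q**2 + 1}.
Label its elements g_1 = q**3 + q**2 - p + q + 1, g_2 = p**2 - p - q - 1, g_3 = p*q - q**2 + 1.

Reduce h = p*q**2 + p**2 + p*q modulo G:
  leading term p*q**2: subtract (q)·g_3 from p*q**2 + p**2 + p*q → q**3 + p**2 + p*q - q
  leading term q**3: subtract (1)·g_1 from q**3 + p**2 + p*q - q → p**2 + p*q - q**2 + p + q - 1
  leading term p**2: subtract (1)·g_2 from p**2 + p*q - q**2 + p + q - 1 → p*q - q**2 - p - q
  leading term p*q: subtract (1)·g_3 from p*q - q**2 - p - q → -p - q - 1
  leading term p: no divisor's leading term divides it; move -p to the remainder.
  leading term q: no divisor's leading term divides it; move -q to the remainder.
  leading term 1: no divisor's leading term divides it; move -1 to the remainder.
  normal form = -p - q - 1.
The normal form is nonzero, so h ∉ I. Since h minus its normal form lies in I, I + (h) = I + (r) where r = -p - q - 1; decide whether this ideal is the whole ring.
Run Buchberger on G together with r (pairs among the g_i already reduce to 0 since G is a Gröbner basis):
g_1 = q**3 + q**2 - p + q + 1, LT = q**3.
g_2 = p**2 - p - q - 1, LT = p**2.
g_3 = p*q - q**2 + 1, LT = p*q.
r = -p - q - 1, LT = p.

S(g_2,r): lcm = p**2. S = -p*q + p - q - 1.
  reduce S modulo (g_1, g_2, g_3, r):
  remainder -q**2 + q - 1 ≠ 0; add m_5 = -q**2 + q - 1 to the basis.

The other S-polynomials (S(g_1,g_2), S(g_1,g_3), S(g_1,r), S(g_2,g_3), S(g_3,r), S(g_1,m_5), S(g_2,m_5), S(g_3,m_5), S(r,m_5)) all reduce to 0 modulo the current basis, so we have a Gröbner basis.
Inter-reduce: drop elements whose leading term is divisible by another's, tail-reduce, and make monic.
Reduced Gröbner basis: {q**2 - q + 1, p + q + 1}.
The reduced Gröbner basis of I + (h) is {q**2 - q + 1, p + q + 1} ≠ {1}, a proper ideal, so the enlarged system stays consistent: h is independent of I, with normal form -p - q - 1.

p*q**2 + p**2 + p*q is independent of I; its normal form modulo I is -p - q - 1.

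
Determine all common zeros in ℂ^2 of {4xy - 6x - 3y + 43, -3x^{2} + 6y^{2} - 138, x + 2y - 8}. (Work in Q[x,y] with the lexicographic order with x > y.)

{(-2, 5)}

Compute a lex Gröbner basis by Buchberger's algorithm.
f_1 = 4xy - 6x - 3y + 43, LT = xy.
f_2 = -3x^{2} + 6y^{2} - 138, LT = x^{2}.
f_3 = x + 2y - 8, LT = x.

S(f_1,f_2): lcm = x^{2}y. S = -\tfrac{3}{2}x^{2} - \tfrac{3}{4}xy + \tfrac{43}{4}x + 2y^{3} - 46y.
  leading term x^{2}: subtract (\tfrac{1}{2})·f_2 from -\tfrac{3}{2}x^{2} - \tfrac{3}{4}xy + \tfrac{43}{4}x + 2y^{3} - 46y → -\tfrac{3}{4}xy + \tfrac{43}{4}x + 2y^{3} - 3y^{2} - 46y + 69
  leading term xy: subtract (-\tfrac{3}{16})·f_1 from -\tfrac{3}{4}xy + \tfrac{43}{4}x + 2y^{3} - 3y^{2} - 46y + 69 → \tfrac{77}{8}x + 2y^{3} - 3y^{2} - \tfrac{745}{16}y + \tfrac{1233}{16}
  leading term x: subtract (\tfrac{77}{8})·f_3 from \tfrac{77}{8}x + 2y^{3} - 3y^{2} - \tfrac{745}{16}y + \tfrac{1233}{16} → 2y^{3} - 3y^{2} - \tfrac{1053}{16}y + \tfrac{2465}{16}
  leading term y^{3}: no divisor's leading term divides it; move 2y^{3} to the remainder.
  leading term y^{2}: no divisor's leading term divides it; move -3y^{2} to the remainder.
  leading term y: no divisor's leading term divides it; move -\tfrac{1053}{16}y to the remainder.
  leading term 1: no divisor's leading term divides it; move \tfrac{2465}{16} to the remainder.
  remainder 2y^{3} - 3y^{2} - \tfrac{1053}{16}y + \tfrac{2465}{16} ≠ 0; add h_4 = 2y^{3} - 3y^{2} - \tfrac{1053}{16}y + \tfrac{2465}{16} to the basis.

S(f_1,f_3): lcm = xy. S = -\tfrac{3}{2}x - 2y^{2} + \tfrac{29}{4}y + \tfrac{43}{4}.
  leading term x: subtract (-\tfrac{3}{2})·f_3 from -\tfrac{3}{2}x - 2y^{2} + \tfrac{29}{4}y + \tfrac{43}{4} → -2y^{2} + \tfrac{41}{4}y - \tfrac{5}{4}
  leading term y^{2}: no divisor's leading term divides it; move -2y^{2} to the remainder.
  leading term y: no divisor's leading term divides it; move \tfrac{41}{4}y to the remainder.
  leading term 1: no divisor's leading term divides it; move -\tfrac{5}{4} to the remainder.
  remainder -2y^{2} + \tfrac{41}{4}y - \tfrac{5}{4} ≠ 0; add h_5 = -2y^{2} + \tfrac{41}{4}y - \tfrac{5}{4} to the basis.

S(f_2,f_3): lcm = x^{2}. S = -2xy + 8x - 2y^{2} + 46.
  leading term xy: subtract (-\tfrac{1}{2})·f_1 from -2xy + 8x - 2y^{2} + 46 → 5x - 2y^{2} - \tfrac{3}{2}y + \tfrac{135}{2}
  leading term x: subtract (5)·f_3 from 5x - 2y^{2} - \tfrac{3}{2}y + \tfrac{135}{2} → -2y^{2} - \tfrac{23}{2}y + \tfrac{215}{2}
  leading term y^{2}: subtract (1)·h_5 from -2y^{2} - \tfrac{23}{2}y + \tfrac{215}{2} → -\tfrac{87}{4}y + \tfrac{435}{4}
  leading term y: no divisor's leading term divides it; move -\tfrac{87}{4}y to the remainder.
  leading term 1: no divisor's leading term divides it; move \tfrac{435}{4} to the remainder.
  remainder -\tfrac{87}{4}y + \tfrac{435}{4} ≠ 0; add h_6 = -\tfrac{87}{4}y + \tfrac{435}{4} to the basis.

The other S-polynomials (S(f_1,h_4), S(f_2,h_4), S(f_3,h_4), S(f_1,h_5), S(f_2,h_5), S(f_3,h_5), S(h_4,h_5), S(f_1,h_6), S(f_2,h_6), S(f_3,h_6), S(h_4,h_6), S(h_5,h_6)) all reduce to 0 modulo the current basis, so we have a Gröbner basis.
Inter-reduce: drop elements whose leading term is divisible by another's, tail-reduce, and make monic.
Reduced Gröbner basis: {x + 2, y - 5}.

Since the basis is lex-ordered, y - 5 is univariate in y. Its roots are {5}. Back-substituting each root into the other basis elements fixes the other coordinates.
  y = 5: the earlier basis element becomes x + 2 = 0, giving x = -2 — point (-2, 5).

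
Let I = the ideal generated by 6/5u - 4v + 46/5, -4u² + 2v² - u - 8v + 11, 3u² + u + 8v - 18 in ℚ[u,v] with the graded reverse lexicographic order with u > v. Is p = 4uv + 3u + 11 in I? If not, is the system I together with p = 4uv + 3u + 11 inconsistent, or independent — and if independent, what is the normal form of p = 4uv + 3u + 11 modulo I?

First compute the reduced Gröbner basis of I by Buchberger's algorithm.
f_1 = 6/5u - 4v + 46/5, LT = u.
f_2 = -4u² + 2v² - u - 8v + 11, LT = u².
f_3 = 3u² + u + 8v - 18, LT = u².

S(f_1,f_2): lcm = u². S = -10/3uv + ½v² + 89/12u - 2v + 11/4.
  leading term uv: subtract (-25/9v)·f_1 from -10/3uv + ½v² + 89/12u - 2v + 11/4 → -191/18v² + 89/12u + 212/9v + 11/4
  leading term v²: no divisor's leading term divides it; move -191/18v² to the remainder.
  leading term u: subtract (445/72)·f_1 from 89/12u + 212/9v + 11/4 → 869/18v - 487/9
  leading term v: no divisor's leading term divides it; move 869/18v to the remainder.
  leading term 1: no divisor's leading term divides it; move -487/9 to the remainder.
  remainder -191/18v² + 869/18v - 487/9 ≠ 0; add h_4 = -191/18v² + 869/18v - 487/9 to the basis.

S(f_1,f_3): lcm = u². S = -10/3uv + 22/3u - 8/3v + 6.
  leading term uv: subtract (-25/9v)·f_1 from -10/3uv + 22/3u - 8/3v + 6 → -100/9v² + 22/3u + 206/9v + 6
  leading term v²: subtract (200/191)·h_4 from -100/9v² + 22/3u + 206/9v + 6 → 22/3u - 47554/1719v + 107714/1719
  leading term u: subtract (55/9)·f_1 from 22/3u - 47554/1719v + 107714/1719 → -5534/1719v + 11068/1719
  leading term v: no divisor's leading term divides it; move -5534/1719v to the remainder.
  leading term 1: no divisor's leading term divides it; move 11068/1719 to the remainder.
  remainder -5534/1719v + 11068/1719 ≠ 0; add h_5 = -5534/1719v + 11068/1719 to the basis.

The other S-polynomials (S(f_2,f_3), S(f_1,h_4), S(f_2,h_4), S(f_3,h_4), S(f_1,h_5), S(f_2,h_5), S(f_3,h_5), S(h_4,h_5)) all reduce to 0 modulo the current basis, so we have a Gröbner basis.
Inter-reduce: drop elements whose leading term is divisible by another's, tail-reduce, and make monic.
Reduced Gröbner basis: {u + 1, v - 2}.
Label its elements g_1 = u + 1, g_2 = v - 2.

Reduce p = 4uv + 3u + 11 modulo G:
  leading term uv: subtract (4v)·g_1 from 4uv + 3u + 11 → 3u - 4v + 11
  leading term u: subtract (3)·g_1 from 3u - 4v + 11 → -4v + 8
  leading term v: subtract (-4)·g_2 from -4v + 8 → 0
  normal form = 0.
Since the normal form is 0, p ∈ I.

4uv + 3u + 11 lies in I (it reduces to 0).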